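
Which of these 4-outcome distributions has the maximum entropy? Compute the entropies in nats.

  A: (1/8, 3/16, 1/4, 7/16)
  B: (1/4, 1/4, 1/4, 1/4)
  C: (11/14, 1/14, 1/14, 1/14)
B

For a discrete distribution over n outcomes, entropy is maximized by the uniform distribution.

Computing entropies:
H(A) = 1.2820 nats
H(B) = 1.3863 nats
H(C) = 0.7550 nats

The uniform distribution (where all probabilities equal 1/4) achieves the maximum entropy of log_e(4) = 1.3863 nats.

Distribution B has the highest entropy.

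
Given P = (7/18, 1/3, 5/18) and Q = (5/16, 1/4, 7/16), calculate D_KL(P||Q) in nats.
0.0548 nats

KL divergence: D_KL(P||Q) = Σ p(x) log(p(x)/q(x))

Computing term by term:
  x=0: 7/18 × log_e[(7/18)/(5/16)] = 7/18 × 0.2187 = 0.0850
  x=1: 1/3 × log_e[(1/3)/(1/4)] = 1/3 × 0.2877 = 0.0959
  x=2: 5/18 × log_e[(5/18)/(7/16)] = 5/18 × -0.4543 = -0.1262

D_KL(P||Q) = 0.0548 nats

Note: KL divergence is always non-negative and equals 0 iff P = Q.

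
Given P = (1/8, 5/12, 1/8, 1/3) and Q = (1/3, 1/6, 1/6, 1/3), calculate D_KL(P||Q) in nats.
0.2232 nats

KL divergence: D_KL(P||Q) = Σ p(x) log(p(x)/q(x))

Computing term by term:
  x=0: 1/8 × log_e[(1/8)/(1/3)] = 1/8 × -0.9808 = -0.1226
  x=1: 5/12 × log_e[(5/12)/(1/6)] = 5/12 × 0.9163 = 0.3818
  x=2: 1/8 × log_e[(1/8)/(1/6)] = 1/8 × -0.2877 = -0.0360
  x=3: 1/3 × log_e[(1/3)/(1/3)] = 1/3 × 0.0000 = 0.0000

D_KL(P||Q) = 0.2232 nats

Note: KL divergence is always non-negative and equals 0 iff P = Q.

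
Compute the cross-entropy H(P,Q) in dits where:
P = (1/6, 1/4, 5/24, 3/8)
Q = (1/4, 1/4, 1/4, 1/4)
0.6021 dits

Cross-entropy: H(P,Q) = -Σ p(x) log q(x)

Alternatively: H(P,Q) = H(P) + D_KL(P||Q)
H(P) = 0.5819 dits
D_KL(P||Q) = 0.0202 dits

H(P,Q) = 0.5819 + 0.0202 = 0.6021 dits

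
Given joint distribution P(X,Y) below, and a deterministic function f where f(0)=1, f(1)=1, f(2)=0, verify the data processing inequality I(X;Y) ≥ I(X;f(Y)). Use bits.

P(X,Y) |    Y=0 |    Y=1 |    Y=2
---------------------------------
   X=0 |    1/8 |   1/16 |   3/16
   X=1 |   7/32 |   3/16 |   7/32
I(X;Y) = 0.0220, I(X;f(Y)) = 0.0157, inequality holds: 0.0220 ≥ 0.0157

Data Processing Inequality: For any Markov chain X → Y → Z, we have I(X;Y) ≥ I(X;Z).

Here Z = f(Y) is a deterministic function of Y, forming X → Y → Z.

Original I(X;Y) = 0.0220 bits

After applying f:
P(X,Z) where Z=f(Y):
- P(X,Z=0) = P(X,Y=2)
- P(X,Z=1) = P(X,Y=0) + P(X,Y=1)

I(X;Z) = I(X;f(Y)) = 0.0157 bits

Verification: 0.0220 ≥ 0.0157 ✓

Information cannot be created by processing; the function f can only lose information about X.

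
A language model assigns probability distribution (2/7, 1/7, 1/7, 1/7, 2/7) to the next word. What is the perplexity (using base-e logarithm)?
4.7107

Perplexity is e^H (or exp(H) for natural log).

First, H = -Σ p log p = 1.5498 nats
Perplexity = e^1.5498 = 4.7107

Interpretation: The model's uncertainty is equivalent to choosing uniformly among 4.7 options.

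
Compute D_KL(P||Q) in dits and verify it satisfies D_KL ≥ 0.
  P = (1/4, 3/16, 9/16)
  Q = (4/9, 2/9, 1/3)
0.0515 dits

KL divergence satisfies the Gibbs inequality: D_KL(P||Q) ≥ 0 for all distributions P, Q.

D_KL(P||Q) = Σ p(x) log(p(x)/q(x))
Term by term:
  x=0: 1/4 × log_10[(1/4)/(4/9)] = -0.0625
  x=1: 3/16 × log_10[(3/16)/(2/9)] = -0.0138
  x=2: 9/16 × log_10[(9/16)/(1/3)] = 0.1278
D_KL(P||Q) = 0.0515 dits

D_KL(P||Q) = 0.0515 ≥ 0 ✓

This non-negativity is a fundamental property: relative entropy cannot be negative because it measures how different Q is from P.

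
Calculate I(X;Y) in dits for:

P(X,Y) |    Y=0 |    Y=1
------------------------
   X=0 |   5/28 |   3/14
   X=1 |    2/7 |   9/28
0.0001 dits

Mutual information: I(X;Y) = H(X) + H(Y) - H(X,Y)

Marginals:
P(X) = (11/28, 17/28), H(X) = 0.2910 dits
P(Y) = (13/28, 15/28), H(Y) = 0.2999 dits

Joint entropy: H(X,Y) = 0.5908 dits

I(X;Y) = 0.2910 + 0.2999 - 0.5908 = 0.0001 dits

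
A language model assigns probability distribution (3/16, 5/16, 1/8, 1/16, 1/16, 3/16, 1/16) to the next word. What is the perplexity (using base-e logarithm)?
5.8768

Perplexity is e^H (or exp(H) for natural log).

First, H = -Σ p log p = 1.7710 nats
Perplexity = e^1.7710 = 5.8768

Interpretation: The model's uncertainty is equivalent to choosing uniformly among 5.9 options.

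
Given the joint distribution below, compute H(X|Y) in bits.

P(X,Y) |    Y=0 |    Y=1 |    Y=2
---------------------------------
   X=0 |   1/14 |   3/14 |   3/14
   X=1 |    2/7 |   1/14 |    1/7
0.8364 bits

Using the chain rule: H(X|Y) = H(X,Y) - H(Y)

First, compute H(X,Y) = 2.4138 bits

Marginal P(Y) = (5/14, 2/7, 5/14)
H(Y) = 1.5774 bits

H(X|Y) = H(X,Y) - H(Y) = 2.4138 - 1.5774 = 0.8364 bits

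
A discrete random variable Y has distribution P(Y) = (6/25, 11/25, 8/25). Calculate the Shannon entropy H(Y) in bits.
1.5413 bits

Shannon entropy is H(X) = -Σ p(x) log p(x).

For P = (6/25, 11/25, 8/25):
H = -6/25 × log_2(6/25) -11/25 × log_2(11/25) -8/25 × log_2(8/25)
H = 1.5413 bits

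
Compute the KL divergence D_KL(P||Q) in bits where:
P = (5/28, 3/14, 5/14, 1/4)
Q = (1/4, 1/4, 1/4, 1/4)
0.0494 bits

KL divergence: D_KL(P||Q) = Σ p(x) log(p(x)/q(x))

Computing term by term:
  x=0: 5/28 × log_2[(5/28)/(1/4)] = 5/28 × -0.4854 = -0.0867
  x=1: 3/14 × log_2[(3/14)/(1/4)] = 3/14 × -0.2224 = -0.0477
  x=2: 5/14 × log_2[(5/14)/(1/4)] = 5/14 × 0.5146 = 0.1838
  x=3: 1/4 × log_2[(1/4)/(1/4)] = 1/4 × 0.0000 = 0.0000

D_KL(P||Q) = 0.0494 bits

Note: KL divergence is always non-negative and equals 0 iff P = Q.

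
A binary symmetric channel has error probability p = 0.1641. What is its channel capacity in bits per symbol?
0.3560 bits

For a binary symmetric channel (BSC) with error probability p:
Capacity C = 1 - H(p) bits per symbol

where H(p) = -p log₂(p) - (1-p) log₂(1-p) is the binary entropy function.

H(0.1641) = 0.6440 bits
C = 1 - 0.6440 = 0.3560 bits per symbol

This means we can reliably transmit up to 0.3560 bits of information per channel use.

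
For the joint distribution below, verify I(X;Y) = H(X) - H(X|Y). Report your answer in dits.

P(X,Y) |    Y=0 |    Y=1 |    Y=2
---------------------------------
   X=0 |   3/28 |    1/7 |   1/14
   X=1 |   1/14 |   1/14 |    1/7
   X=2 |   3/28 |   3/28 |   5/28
I(X;Y) = 0.0141 dits

Mutual information has multiple equivalent forms:
- I(X;Y) = H(X) - H(X|Y)
- I(X;Y) = H(Y) - H(Y|X)
- I(X;Y) = H(X) + H(Y) - H(X,Y)

Computing all quantities:
H(X) = 0.4733, H(Y) = 0.4733, H(X,Y) = 0.9325
H(X|Y) = 0.4592, H(Y|X) = 0.4592

Verification:
H(X) - H(X|Y) = 0.4733 - 0.4592 = 0.0141
H(Y) - H(Y|X) = 0.4733 - 0.4592 = 0.0141
H(X) + H(Y) - H(X,Y) = 0.4733 + 0.4733 - 0.9325 = 0.0141

All forms give I(X;Y) = 0.0141 dits. ✓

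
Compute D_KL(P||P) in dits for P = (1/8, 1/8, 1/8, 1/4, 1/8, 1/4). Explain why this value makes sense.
0.0000 dits

KL divergence satisfies the Gibbs inequality: D_KL(P||Q) ≥ 0 for all distributions P, Q.

D_KL(P||Q) = Σ p(x) log(p(x)/q(x))
Each term is p(x) × log_10(p(x)/p(x)) = p(x) × log_10(1) = 0, so the sum is 0.
D_KL(P||Q) = 0.0000 dits

When P = Q, the KL divergence is exactly 0, as there is no 'divergence' between identical distributions.

This non-negativity is a fundamental property: relative entropy cannot be negative because it measures how different Q is from P.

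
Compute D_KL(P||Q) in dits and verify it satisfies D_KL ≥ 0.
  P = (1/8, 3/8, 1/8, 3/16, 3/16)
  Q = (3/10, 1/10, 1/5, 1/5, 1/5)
0.1317 dits

KL divergence satisfies the Gibbs inequality: D_KL(P||Q) ≥ 0 for all distributions P, Q.

D_KL(P||Q) = Σ p(x) log(p(x)/q(x))
Term by term:
  x=0: 1/8 × log_10[(1/8)/(3/10)] = -0.0475
  x=1: 3/8 × log_10[(3/8)/(1/10)] = 0.2153
  x=2: 1/8 × log_10[(1/8)/(1/5)] = -0.0255
  x=3: 3/16 × log_10[(3/16)/(1/5)] = -0.0053
  x=4: 3/16 × log_10[(3/16)/(1/5)] = -0.0053
D_KL(P||Q) = 0.1317 dits

D_KL(P||Q) = 0.1317 ≥ 0 ✓

This non-negativity is a fundamental property: relative entropy cannot be negative because it measures how different Q is from P.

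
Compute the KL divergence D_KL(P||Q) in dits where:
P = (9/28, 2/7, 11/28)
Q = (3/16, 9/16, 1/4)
0.0683 dits

KL divergence: D_KL(P||Q) = Σ p(x) log(p(x)/q(x))

Computing term by term:
  x=0: 9/28 × log_10[(9/28)/(3/16)] = 9/28 × 0.2341 = 0.0752
  x=1: 2/7 × log_10[(2/7)/(9/16)] = 2/7 × -0.2942 = -0.0841
  x=2: 11/28 × log_10[(11/28)/(1/4)] = 11/28 × 0.1963 = 0.0771

D_KL(P||Q) = 0.0683 dits

Note: KL divergence is always non-negative and equals 0 iff P = Q.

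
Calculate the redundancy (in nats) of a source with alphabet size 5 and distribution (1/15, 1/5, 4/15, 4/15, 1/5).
0.0802 nats

Redundancy measures how far a source is from maximum entropy:
R = H_max - H(X)

Maximum entropy for 5 symbols: H_max = log_e(5) = 1.6094 nats
Actual entropy: H(X) = 1.5292 nats
Redundancy: R = 1.6094 - 1.5292 = 0.0802 nats

This redundancy represents potential for compression: the source could be compressed by 0.0802 nats per symbol.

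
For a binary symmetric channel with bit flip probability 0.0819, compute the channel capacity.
0.5912 bits

For a binary symmetric channel (BSC) with error probability p:
Capacity C = 1 - H(p) bits per symbol

where H(p) = -p log₂(p) - (1-p) log₂(1-p) is the binary entropy function.

H(0.0819) = 0.4088 bits
C = 1 - 0.4088 = 0.5912 bits per symbol

This means we can reliably transmit up to 0.5912 bits of information per channel use.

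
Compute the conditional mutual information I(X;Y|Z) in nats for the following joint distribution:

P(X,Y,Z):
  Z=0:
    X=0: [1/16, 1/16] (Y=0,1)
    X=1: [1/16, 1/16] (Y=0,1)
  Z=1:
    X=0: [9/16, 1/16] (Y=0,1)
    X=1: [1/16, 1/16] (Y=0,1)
0.0481 nats

Conditional mutual information: I(X;Y|Z) = H(X|Z) + H(Y|Z) - H(X,Y|Z)

H(Z) = 0.5623
H(X,Z) = 1.0735 → H(X|Z) = 0.5112
H(Y,Z) = 1.0735 → H(Y|Z) = 0.5112
H(X,Y,Z) = 1.5366 → H(X,Y|Z) = 0.9743

I(X;Y|Z) = 0.5112 + 0.5112 - 0.9743 = 0.0481 nats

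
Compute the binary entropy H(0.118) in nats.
0.3629 nats

The binary entropy function is:
H(p) = -p log(p) - (1-p) log(1-p)

H(0.118) = -0.118 × log_e(0.118) - 0.882 × log_e(0.882)
H(0.118) = 0.3629 nats

Note: Binary entropy is maximized at p=0.5 (H=1 bit) and minimized at p=0 or p=1 (H=0).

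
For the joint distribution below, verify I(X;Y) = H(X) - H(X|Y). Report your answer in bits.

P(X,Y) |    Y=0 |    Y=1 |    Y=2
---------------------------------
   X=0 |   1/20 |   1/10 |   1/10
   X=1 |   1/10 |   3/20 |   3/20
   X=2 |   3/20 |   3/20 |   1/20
I(X;Y) = 0.0589 bits

Mutual information has multiple equivalent forms:
- I(X;Y) = H(X) - H(X|Y)
- I(X;Y) = H(Y) - H(Y|X)
- I(X;Y) = H(X) + H(Y) - H(X,Y)

Computing all quantities:
H(X) = 1.5589, H(Y) = 1.5710, H(X,Y) = 3.0710
H(X|Y) = 1.5000, H(Y|X) = 1.5121

Verification:
H(X) - H(X|Y) = 1.5589 - 1.5000 = 0.0589
H(Y) - H(Y|X) = 1.5710 - 1.5121 = 0.0589
H(X) + H(Y) - H(X,Y) = 1.5589 + 1.5710 - 3.0710 = 0.0589

All forms give I(X;Y) = 0.0589 bits. ✓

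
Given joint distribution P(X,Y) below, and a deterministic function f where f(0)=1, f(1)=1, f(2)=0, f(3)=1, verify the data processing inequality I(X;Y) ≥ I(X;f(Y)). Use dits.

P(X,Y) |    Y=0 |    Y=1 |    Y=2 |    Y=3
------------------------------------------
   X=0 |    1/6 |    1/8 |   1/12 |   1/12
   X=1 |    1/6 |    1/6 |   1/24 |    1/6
I(X;Y) = 0.0090, I(X;f(Y)) = 0.0055, inequality holds: 0.0090 ≥ 0.0055

Data Processing Inequality: For any Markov chain X → Y → Z, we have I(X;Y) ≥ I(X;Z).

Here Z = f(Y) is a deterministic function of Y, forming X → Y → Z.

Original I(X;Y) = 0.0090 dits

After applying f:
P(X,Z) where Z=f(Y):
- P(X,Z=0) = P(X,Y=2)
- P(X,Z=1) = P(X,Y=0) + P(X,Y=1) + P(X,Y=3)

I(X;Z) = I(X;f(Y)) = 0.0055 dits

Verification: 0.0090 ≥ 0.0055 ✓

Information cannot be created by processing; the function f can only lose information about X.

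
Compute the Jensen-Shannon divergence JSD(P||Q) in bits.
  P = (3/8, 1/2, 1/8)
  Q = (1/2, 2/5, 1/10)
0.0115 bits

Jensen-Shannon divergence is:
JSD(P||Q) = 0.5 × D_KL(P||M) + 0.5 × D_KL(Q||M)
where M = 0.5 × (P + Q) is the mixture distribution.

M = 0.5 × (3/8, 1/2, 1/8) + 0.5 × (1/2, 2/5, 1/10) = (7/16, 9/20, 0.1125)

D_KL(P||M) = 0.0116 bits
D_KL(Q||M) = 0.0114 bits

JSD(P||Q) = 0.5 × 0.0116 + 0.5 × 0.0114 = 0.0115 bits

Unlike KL divergence, JSD is symmetric and bounded: 0 ≤ JSD ≤ log(2).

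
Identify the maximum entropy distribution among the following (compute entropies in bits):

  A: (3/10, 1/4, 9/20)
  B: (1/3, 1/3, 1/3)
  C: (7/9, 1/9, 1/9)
B

For a discrete distribution over n outcomes, entropy is maximized by the uniform distribution.

Computing entropies:
H(A) = 1.5395 bits
H(B) = 1.5850 bits
H(C) = 0.9864 bits

The uniform distribution (where all probabilities equal 1/3) achieves the maximum entropy of log_2(3) = 1.5850 bits.

Distribution B has the highest entropy.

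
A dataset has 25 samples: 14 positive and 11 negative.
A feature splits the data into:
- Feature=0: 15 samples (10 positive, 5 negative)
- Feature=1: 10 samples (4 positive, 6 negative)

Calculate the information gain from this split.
0.0502 bits

Information Gain = H(Y) - H(Y|Feature)

Before split:
P(positive) = 14/25 = 0.5600
H(Y) = 0.9896 bits

After split:
Feature=0: H = 0.9183 bits (weight = 15/25)
Feature=1: H = 0.9710 bits (weight = 10/25)
H(Y|Feature) = (15/25)×0.9183 + (10/25)×0.9710 = 0.9394 bits

Information Gain = 0.9896 - 0.9394 = 0.0502 bits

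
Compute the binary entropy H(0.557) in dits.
0.2982 dits

The binary entropy function is:
H(p) = -p log(p) - (1-p) log(1-p)

H(0.557) = -0.557 × log_10(0.557) - 0.443 × log_10(0.443)
H(0.557) = 0.2982 dits

Note: Binary entropy is maximized at p=0.5 (H=1 bit) and minimized at p=0 or p=1 (H=0).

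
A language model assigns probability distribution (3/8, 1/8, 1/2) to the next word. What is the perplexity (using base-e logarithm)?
2.6494

Perplexity is e^H (or exp(H) for natural log).

First, H = -Σ p log p = 0.9743 nats
Perplexity = e^0.9743 = 2.6494

Interpretation: The model's uncertainty is equivalent to choosing uniformly among 2.6 options.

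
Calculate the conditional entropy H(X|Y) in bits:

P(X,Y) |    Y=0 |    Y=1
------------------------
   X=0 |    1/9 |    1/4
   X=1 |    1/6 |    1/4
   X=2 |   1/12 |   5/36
1.5337 bits

Using the chain rule: H(X|Y) = H(X,Y) - H(Y)

First, compute H(X,Y) = 2.4773 bits

Marginal P(Y) = (13/36, 23/36)
H(Y) = 0.9436 bits

H(X|Y) = H(X,Y) - H(Y) = 2.4773 - 0.9436 = 1.5337 bits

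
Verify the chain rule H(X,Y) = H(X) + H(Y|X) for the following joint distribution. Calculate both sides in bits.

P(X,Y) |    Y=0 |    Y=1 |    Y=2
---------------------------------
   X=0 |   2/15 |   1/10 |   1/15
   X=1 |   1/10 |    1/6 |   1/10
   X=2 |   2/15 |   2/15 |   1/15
H(X,Y) = 3.1111, H(X) = 1.5801, H(Y|X) = 1.5309 (all in bits)

Chain rule: H(X,Y) = H(X) + H(Y|X)

Left side — joint entropy directly:
H(X,Y) = -Σ p(x,y) log p(x,y) = 3.1111 bits

Right side — compute H(Y|X) from the conditional distributions:
P(X) = (3/10, 11/30, 1/3), so H(X) = 1.5801 bits
H(Y|X) = Σ_x P(X=x) · H(Y|X=x):
  P(Y|X=0) = (4/9, 1/3, 2/9), H(Y|X=0) = 1.5305, weight P(X=0) = 3/10
  P(Y|X=1) = (3/11, 5/11, 3/11), H(Y|X=1) = 1.5395, weight P(X=1) = 11/30
  P(Y|X=2) = (2/5, 2/5, 1/5), H(Y|X=2) = 1.5219, weight P(X=2) = 1/3
H(Y|X) = 1.5309 bits

H(X) + H(Y|X) = 1.5801 + 1.5309 = 3.1111 bits

Both sides equal 3.1111 bits. ✓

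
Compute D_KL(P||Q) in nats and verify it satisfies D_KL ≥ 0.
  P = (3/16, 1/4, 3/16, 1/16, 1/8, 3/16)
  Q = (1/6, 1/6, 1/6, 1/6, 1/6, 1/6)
0.0704 nats

KL divergence satisfies the Gibbs inequality: D_KL(P||Q) ≥ 0 for all distributions P, Q.

D_KL(P||Q) = Σ p(x) log(p(x)/q(x))
Term by term:
  x=0: 3/16 × log_e[(3/16)/(1/6)] = 0.0221
  x=1: 1/4 × log_e[(1/4)/(1/6)] = 0.1014
  x=2: 3/16 × log_e[(3/16)/(1/6)] = 0.0221
  x=3: 1/16 × log_e[(1/16)/(1/6)] = -0.0613
  x=4: 1/8 × log_e[(1/8)/(1/6)] = -0.0360
  x=5: 3/16 × log_e[(3/16)/(1/6)] = 0.0221
D_KL(P||Q) = 0.0704 nats

D_KL(P||Q) = 0.0704 ≥ 0 ✓

This non-negativity is a fundamental property: relative entropy cannot be negative because it measures how different Q is from P.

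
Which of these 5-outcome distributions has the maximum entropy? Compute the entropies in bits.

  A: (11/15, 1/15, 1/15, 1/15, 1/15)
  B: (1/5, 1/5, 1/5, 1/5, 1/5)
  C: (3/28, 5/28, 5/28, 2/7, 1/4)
B

For a discrete distribution over n outcomes, entropy is maximized by the uniform distribution.

Computing entropies:
H(A) = 1.3700 bits
H(B) = 2.3219 bits
H(C) = 2.2493 bits

The uniform distribution (where all probabilities equal 1/5) achieves the maximum entropy of log_2(5) = 2.3219 bits.

Distribution B has the highest entropy.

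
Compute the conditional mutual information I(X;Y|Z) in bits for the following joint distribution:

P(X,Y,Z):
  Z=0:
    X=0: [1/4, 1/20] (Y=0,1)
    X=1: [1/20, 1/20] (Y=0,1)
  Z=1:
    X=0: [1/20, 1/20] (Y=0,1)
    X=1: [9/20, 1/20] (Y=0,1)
0.0850 bits

Conditional mutual information: I(X;Y|Z) = H(X|Z) + H(Y|Z) - H(X,Y|Z)

H(Z) = 0.9710
H(X,Z) = 1.6855 → H(X|Z) = 0.7145
H(Y,Z) = 1.6855 → H(Y|Z) = 0.7145
H(X,Y,Z) = 2.3150 → H(X,Y|Z) = 1.3440

I(X;Y|Z) = 0.7145 + 0.7145 - 1.3440 = 0.0850 bits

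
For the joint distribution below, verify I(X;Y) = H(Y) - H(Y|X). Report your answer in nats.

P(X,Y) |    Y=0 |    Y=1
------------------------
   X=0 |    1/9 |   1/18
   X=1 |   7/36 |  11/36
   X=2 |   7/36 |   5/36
I(X;Y) = 0.0265 nats

Mutual information has multiple equivalent forms:
- I(X;Y) = H(X) - H(X|Y)
- I(X;Y) = H(Y) - H(Y|X)
- I(X;Y) = H(X) + H(Y) - H(X,Y)

Computing all quantities:
H(X) = 1.0114, H(Y) = 0.6931, H(X,Y) = 1.6780
H(X|Y) = 0.9849, H(Y|X) = 0.6666

Verification:
H(X) - H(X|Y) = 1.0114 - 0.9849 = 0.0265
H(Y) - H(Y|X) = 0.6931 - 0.6666 = 0.0265
H(X) + H(Y) - H(X,Y) = 1.0114 + 0.6931 - 1.6780 = 0.0265

All forms give I(X;Y) = 0.0265 nats. ✓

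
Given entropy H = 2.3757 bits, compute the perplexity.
5.1899

Perplexity is 2^H (or exp(H) for natural log).

H = 2.3757 bits
Perplexity = 2^2.3757 = 5.1899

Interpretation: The model's uncertainty is equivalent to choosing uniformly among 5.2 options.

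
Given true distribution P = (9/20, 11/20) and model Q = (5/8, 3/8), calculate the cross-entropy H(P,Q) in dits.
0.3261 dits

Cross-entropy: H(P,Q) = -Σ p(x) log q(x)

Alternatively: H(P,Q) = H(P) + D_KL(P||Q)
H(P) = 0.2989 dits
D_KL(P||Q) = 0.0273 dits

H(P,Q) = 0.2989 + 0.0273 = 0.3261 dits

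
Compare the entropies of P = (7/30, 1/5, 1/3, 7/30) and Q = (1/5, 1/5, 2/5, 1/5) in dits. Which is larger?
P

Computing entropies in dits:
H(P) = 0.5938
H(Q) = 0.5786

Distribution P has higher entropy.

Intuition: The distribution closer to uniform (more spread out) has higher entropy.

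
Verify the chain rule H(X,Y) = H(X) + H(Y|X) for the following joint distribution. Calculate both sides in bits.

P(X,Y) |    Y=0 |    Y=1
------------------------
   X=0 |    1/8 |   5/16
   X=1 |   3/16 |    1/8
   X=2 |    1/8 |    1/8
H(X,Y) = 2.4772, H(X) = 1.5462, H(Y|X) = 0.9310 (all in bits)

Chain rule: H(X,Y) = H(X) + H(Y|X)

Left side — joint entropy directly:
H(X,Y) = -Σ p(x,y) log p(x,y) = 2.4772 bits

Right side — compute H(Y|X) from the conditional distributions:
P(X) = (7/16, 5/16, 1/4), so H(X) = 1.5462 bits
H(Y|X) = Σ_x P(X=x) · H(Y|X=x):
  P(Y|X=0) = (2/7, 5/7), H(Y|X=0) = 0.8631, weight P(X=0) = 7/16
  P(Y|X=1) = (3/5, 2/5), H(Y|X=1) = 0.9710, weight P(X=1) = 5/16
  P(Y|X=2) = (1/2, 1/2), H(Y|X=2) = 1.0000, weight P(X=2) = 1/4
H(Y|X) = 0.9310 bits

H(X) + H(Y|X) = 1.5462 + 0.9310 = 2.4772 bits

Both sides equal 2.4772 bits. ✓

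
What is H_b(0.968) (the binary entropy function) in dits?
0.0615 dits

The binary entropy function is:
H(p) = -p log(p) - (1-p) log(1-p)

H(0.968) = -0.968 × log_10(0.968) - 0.032 × log_10(0.032)
H(0.968) = 0.0615 dits

Note: Binary entropy is maximized at p=0.5 (H=1 bit) and minimized at p=0 or p=1 (H=0).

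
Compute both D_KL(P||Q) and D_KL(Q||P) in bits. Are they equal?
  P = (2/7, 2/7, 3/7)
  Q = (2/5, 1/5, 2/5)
D_KL(P||Q) = 0.0510, D_KL(Q||P) = 0.0514

KL divergence is not symmetric: D_KL(P||Q) ≠ D_KL(Q||P) in general.

D_KL(P||Q) = 0.0510 bits
D_KL(Q||P) = 0.0514 bits

No, they are not equal!

This asymmetry is why KL divergence is not a true distance metric.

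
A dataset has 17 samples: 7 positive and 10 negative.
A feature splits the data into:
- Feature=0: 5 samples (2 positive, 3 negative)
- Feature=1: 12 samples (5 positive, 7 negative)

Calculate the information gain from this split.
0.0002 bits

Information Gain = H(Y) - H(Y|Feature)

Before split:
P(positive) = 7/17 = 0.4118
H(Y) = 0.9774 bits

After split:
Feature=0: H = 0.9710 bits (weight = 5/17)
Feature=1: H = 0.9799 bits (weight = 12/17)
H(Y|Feature) = (5/17)×0.9710 + (12/17)×0.9799 = 0.9772 bits

Information Gain = 0.9774 - 0.9772 = 0.0002 bits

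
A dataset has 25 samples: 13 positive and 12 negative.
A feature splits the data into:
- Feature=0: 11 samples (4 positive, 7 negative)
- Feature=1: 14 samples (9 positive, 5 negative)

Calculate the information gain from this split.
0.0562 bits

Information Gain = H(Y) - H(Y|Feature)

Before split:
P(positive) = 13/25 = 0.5200
H(Y) = 0.9988 bits

After split:
Feature=0: H = 0.9457 bits (weight = 11/25)
Feature=1: H = 0.9403 bits (weight = 14/25)
H(Y|Feature) = (11/25)×0.9457 + (14/25)×0.9403 = 0.9427 bits

Information Gain = 0.9988 - 0.9427 = 0.0562 bits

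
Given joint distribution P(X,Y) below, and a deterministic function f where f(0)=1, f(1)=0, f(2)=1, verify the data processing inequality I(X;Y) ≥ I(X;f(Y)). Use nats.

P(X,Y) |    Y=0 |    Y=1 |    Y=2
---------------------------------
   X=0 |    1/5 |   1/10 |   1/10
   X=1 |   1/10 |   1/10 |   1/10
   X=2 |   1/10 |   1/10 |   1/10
I(X;Y) = 0.0138, I(X;f(Y)) = 0.0040, inequality holds: 0.0138 ≥ 0.0040

Data Processing Inequality: For any Markov chain X → Y → Z, we have I(X;Y) ≥ I(X;Z).

Here Z = f(Y) is a deterministic function of Y, forming X → Y → Z.

Original I(X;Y) = 0.0138 nats

After applying f:
P(X,Z) where Z=f(Y):
- P(X,Z=0) = P(X,Y=1)
- P(X,Z=1) = P(X,Y=0) + P(X,Y=2)

I(X;Z) = I(X;f(Y)) = 0.0040 nats

Verification: 0.0138 ≥ 0.0040 ✓

Information cannot be created by processing; the function f can only lose information about X.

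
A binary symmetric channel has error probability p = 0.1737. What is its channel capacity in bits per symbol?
0.3339 bits

For a binary symmetric channel (BSC) with error probability p:
Capacity C = 1 - H(p) bits per symbol

where H(p) = -p log₂(p) - (1-p) log₂(1-p) is the binary entropy function.

H(0.1737) = 0.6661 bits
C = 1 - 0.6661 = 0.3339 bits per symbol

This means we can reliably transmit up to 0.3339 bits of information per channel use.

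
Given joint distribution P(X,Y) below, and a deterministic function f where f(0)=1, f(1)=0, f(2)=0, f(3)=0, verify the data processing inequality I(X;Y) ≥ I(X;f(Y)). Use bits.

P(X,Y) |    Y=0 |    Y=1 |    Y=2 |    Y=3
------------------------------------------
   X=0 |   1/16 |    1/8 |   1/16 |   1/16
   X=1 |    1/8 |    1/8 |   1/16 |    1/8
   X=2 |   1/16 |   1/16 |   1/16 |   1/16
I(X;Y) = 0.0234, I(X;f(Y)) = 0.0052, inequality holds: 0.0234 ≥ 0.0052

Data Processing Inequality: For any Markov chain X → Y → Z, we have I(X;Y) ≥ I(X;Z).

Here Z = f(Y) is a deterministic function of Y, forming X → Y → Z.

Original I(X;Y) = 0.0234 bits

After applying f:
P(X,Z) where Z=f(Y):
- P(X,Z=0) = P(X,Y=1) + P(X,Y=2) + P(X,Y=3)
- P(X,Z=1) = P(X,Y=0)

I(X;Z) = I(X;f(Y)) = 0.0052 bits

Verification: 0.0234 ≥ 0.0052 ✓

Information cannot be created by processing; the function f can only lose information about X.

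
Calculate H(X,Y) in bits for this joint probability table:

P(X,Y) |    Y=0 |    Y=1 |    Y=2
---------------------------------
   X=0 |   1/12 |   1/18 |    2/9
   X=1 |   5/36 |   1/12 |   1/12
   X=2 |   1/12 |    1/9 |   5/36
3.0522 bits

Joint entropy is H(X,Y) = -Σ_{x,y} p(x,y) log p(x,y).

Summing over all non-zero entries:
H(X,Y) = -[1/12·log_2(1/12) + 1/18·log_2(1/18) + 2/9·log_2(2/9) + 5/36·log_2(5/36) + 1/12·log_2(1/12) + 1/12·log_2(1/12) + 1/12·log_2(1/12) + 1/9·log_2(1/9) + 5/36·log_2(5/36)]
H(X,Y) = 3.0522 bits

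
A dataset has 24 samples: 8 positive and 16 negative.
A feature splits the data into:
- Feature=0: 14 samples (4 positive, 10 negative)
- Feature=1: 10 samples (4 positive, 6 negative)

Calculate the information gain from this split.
0.0102 bits

Information Gain = H(Y) - H(Y|Feature)

Before split:
P(positive) = 8/24 = 0.3333
H(Y) = 0.9183 bits

After split:
Feature=0: H = 0.8631 bits (weight = 14/24)
Feature=1: H = 0.9710 bits (weight = 10/24)
H(Y|Feature) = (14/24)×0.8631 + (10/24)×0.9710 = 0.9080 bits

Information Gain = 0.9183 - 0.9080 = 0.0102 bits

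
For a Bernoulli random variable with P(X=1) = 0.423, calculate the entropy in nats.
0.6812 nats

The binary entropy function is:
H(p) = -p log(p) - (1-p) log(1-p)

H(0.423) = -0.423 × log_e(0.423) - 0.577 × log_e(0.577)
H(0.423) = 0.6812 nats

Note: Binary entropy is maximized at p=0.5 (H=1 bit) and minimized at p=0 or p=1 (H=0).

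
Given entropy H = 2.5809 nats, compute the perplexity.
13.2090

Perplexity is e^H (or exp(H) for natural log).

H = 2.5809 nats
Perplexity = e^2.5809 = 13.2090

Interpretation: The model's uncertainty is equivalent to choosing uniformly among 13.2 options.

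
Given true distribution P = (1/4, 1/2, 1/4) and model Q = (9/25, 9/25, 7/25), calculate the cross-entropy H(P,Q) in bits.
1.5646 bits

Cross-entropy: H(P,Q) = -Σ p(x) log q(x)

Alternatively: H(P,Q) = H(P) + D_KL(P||Q)
H(P) = 1.5000 bits
D_KL(P||Q) = 0.0646 bits

H(P,Q) = 1.5000 + 0.0646 = 1.5646 bits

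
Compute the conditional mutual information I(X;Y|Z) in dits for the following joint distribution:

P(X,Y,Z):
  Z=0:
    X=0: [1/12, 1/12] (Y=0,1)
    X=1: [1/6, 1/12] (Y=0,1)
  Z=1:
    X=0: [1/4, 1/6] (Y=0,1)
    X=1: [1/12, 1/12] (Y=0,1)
0.0036 dits

Conditional mutual information: I(X;Y|Z) = H(X|Z) + H(Y|Z) - H(X,Y|Z)

H(Z) = 0.2950
H(X,Z) = 0.5683 → H(X|Z) = 0.2734
H(Y,Z) = 0.5898 → H(Y|Z) = 0.2948
H(X,Y,Z) = 0.8596 → H(X,Y|Z) = 0.5646

I(X;Y|Z) = 0.2734 + 0.2948 - 0.5646 = 0.0036 dits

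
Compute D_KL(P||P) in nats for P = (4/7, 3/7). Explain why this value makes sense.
0.0000 nats

KL divergence satisfies the Gibbs inequality: D_KL(P||Q) ≥ 0 for all distributions P, Q.

D_KL(P||Q) = Σ p(x) log(p(x)/q(x))
Each term is p(x) × log_e(p(x)/p(x)) = p(x) × log_e(1) = 0, so the sum is 0.
D_KL(P||Q) = 0.0000 nats

When P = Q, the KL divergence is exactly 0, as there is no 'divergence' between identical distributions.

This non-negativity is a fundamental property: relative entropy cannot be negative because it measures how different Q is from P.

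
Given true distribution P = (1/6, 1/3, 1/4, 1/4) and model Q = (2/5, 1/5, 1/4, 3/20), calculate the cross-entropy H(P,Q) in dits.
0.6558 dits

Cross-entropy: H(P,Q) = -Σ p(x) log q(x)

Alternatively: H(P,Q) = H(P) + D_KL(P||Q)
H(P) = 0.5898 dits
D_KL(P||Q) = 0.0660 dits

H(P,Q) = 0.5898 + 0.0660 = 0.6558 dits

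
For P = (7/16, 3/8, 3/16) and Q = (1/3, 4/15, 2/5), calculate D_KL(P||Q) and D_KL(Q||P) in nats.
D_KL(P||Q) = 0.1048, D_KL(Q||P) = 0.1215

KL divergence is not symmetric: D_KL(P||Q) ≠ D_KL(Q||P) in general.

D_KL(P||Q) = 0.1048 nats
D_KL(Q||P) = 0.1215 nats

No, they are not equal!

This asymmetry is why KL divergence is not a true distance metric.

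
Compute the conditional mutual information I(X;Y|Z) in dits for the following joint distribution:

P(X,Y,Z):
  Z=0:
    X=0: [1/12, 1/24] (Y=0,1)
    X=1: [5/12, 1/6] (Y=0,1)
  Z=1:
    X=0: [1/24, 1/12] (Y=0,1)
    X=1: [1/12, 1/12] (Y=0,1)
0.0020 dits

Conditional mutual information: I(X;Y|Z) = H(X|Z) + H(Y|Z) - H(X,Y|Z)

H(Z) = 0.2622
H(X,Z) = 0.4920 → H(X|Z) = 0.2299
H(Y,Z) = 0.5350 → H(Y|Z) = 0.2729
H(X,Y,Z) = 0.7629 → H(X,Y|Z) = 0.5007

I(X;Y|Z) = 0.2299 + 0.2729 - 0.5007 = 0.0020 dits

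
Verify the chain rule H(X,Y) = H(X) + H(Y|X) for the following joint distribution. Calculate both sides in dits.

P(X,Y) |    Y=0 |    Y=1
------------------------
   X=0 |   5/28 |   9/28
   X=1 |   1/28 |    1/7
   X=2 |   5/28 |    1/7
H(X,Y) = 0.7188, H(X) = 0.4426, H(Y|X) = 0.2762 (all in dits)

Chain rule: H(X,Y) = H(X) + H(Y|X)

Left side — joint entropy directly:
H(X,Y) = -Σ p(x,y) log p(x,y) = 0.7188 dits

Right side — compute H(Y|X) from the conditional distributions:
P(X) = (1/2, 5/28, 9/28), so H(X) = 0.4426 dits
H(Y|X) = Σ_x P(X=x) · H(Y|X=x):
  P(Y|X=0) = (5/14, 9/14), H(Y|X=0) = 0.2831, weight P(X=0) = 1/2
  P(Y|X=1) = (1/5, 4/5), H(Y|X=1) = 0.2173, weight P(X=1) = 5/28
  P(Y|X=2) = (5/9, 4/9), H(Y|X=2) = 0.2983, weight P(X=2) = 9/28
H(Y|X) = 0.2762 dits

H(X) + H(Y|X) = 0.4426 + 0.2762 = 0.7188 dits

Both sides equal 0.7188 dits. ✓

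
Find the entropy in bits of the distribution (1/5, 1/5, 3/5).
1.3710 bits

Shannon entropy is H(X) = -Σ p(x) log p(x).

For P = (1/5, 1/5, 3/5):
H = -1/5 × log_2(1/5) -1/5 × log_2(1/5) -3/5 × log_2(3/5)
H = 1.3710 bits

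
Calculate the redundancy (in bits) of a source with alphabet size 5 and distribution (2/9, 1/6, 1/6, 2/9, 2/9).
0.0137 bits

Redundancy measures how far a source is from maximum entropy:
R = H_max - H(X)

Maximum entropy for 5 symbols: H_max = log_2(5) = 2.3219 bits
Actual entropy: H(X) = 2.3083 bits
Redundancy: R = 2.3219 - 2.3083 = 0.0137 bits

This redundancy represents potential for compression: the source could be compressed by 0.0137 bits per symbol.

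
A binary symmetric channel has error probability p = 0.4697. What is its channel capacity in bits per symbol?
0.0027 bits

For a binary symmetric channel (BSC) with error probability p:
Capacity C = 1 - H(p) bits per symbol

where H(p) = -p log₂(p) - (1-p) log₂(1-p) is the binary entropy function.

H(0.4697) = 0.9973 bits
C = 1 - 0.9973 = 0.0027 bits per symbol

This means we can reliably transmit up to 0.0027 bits of information per channel use.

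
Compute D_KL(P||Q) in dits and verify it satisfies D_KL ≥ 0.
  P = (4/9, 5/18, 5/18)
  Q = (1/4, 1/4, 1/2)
0.0529 dits

KL divergence satisfies the Gibbs inequality: D_KL(P||Q) ≥ 0 for all distributions P, Q.

D_KL(P||Q) = Σ p(x) log(p(x)/q(x))
Term by term:
  x=0: 4/9 × log_10[(4/9)/(1/4)] = 0.1111
  x=1: 5/18 × log_10[(5/18)/(1/4)] = 0.0127
  x=2: 5/18 × log_10[(5/18)/(1/2)] = -0.0709
D_KL(P||Q) = 0.0529 dits

D_KL(P||Q) = 0.0529 ≥ 0 ✓

This non-negativity is a fundamental property: relative entropy cannot be negative because it measures how different Q is from P.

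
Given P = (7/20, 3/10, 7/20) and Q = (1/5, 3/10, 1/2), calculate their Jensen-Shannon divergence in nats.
0.0170 nats

Jensen-Shannon divergence is:
JSD(P||Q) = 0.5 × D_KL(P||M) + 0.5 × D_KL(Q||M)
where M = 0.5 × (P + Q) is the mixture distribution.

M = 0.5 × (7/20, 3/10, 7/20) + 0.5 × (1/5, 3/10, 1/2) = (11/40, 3/10, 17/40)

D_KL(P||M) = 0.0165 nats
D_KL(Q||M) = 0.0176 nats

JSD(P||Q) = 0.5 × 0.0165 + 0.5 × 0.0176 = 0.0170 nats

Unlike KL divergence, JSD is symmetric and bounded: 0 ≤ JSD ≤ log(2).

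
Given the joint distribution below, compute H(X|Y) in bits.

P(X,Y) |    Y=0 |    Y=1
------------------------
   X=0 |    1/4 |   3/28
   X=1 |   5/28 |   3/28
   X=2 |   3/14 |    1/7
1.5713 bits

Using the chain rule: H(X|Y) = H(X,Y) - H(Y)

First, compute H(X,Y) = 2.5116 bits

Marginal P(Y) = (9/14, 5/14)
H(Y) = 0.9403 bits

H(X|Y) = H(X,Y) - H(Y) = 2.5116 - 0.9403 = 1.5713 bits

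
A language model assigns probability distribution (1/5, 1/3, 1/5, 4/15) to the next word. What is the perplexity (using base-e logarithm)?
3.9057

Perplexity is e^H (or exp(H) for natural log).

First, H = -Σ p log p = 1.3624 nats
Perplexity = e^1.3624 = 3.9057

Interpretation: The model's uncertainty is equivalent to choosing uniformly among 3.9 options.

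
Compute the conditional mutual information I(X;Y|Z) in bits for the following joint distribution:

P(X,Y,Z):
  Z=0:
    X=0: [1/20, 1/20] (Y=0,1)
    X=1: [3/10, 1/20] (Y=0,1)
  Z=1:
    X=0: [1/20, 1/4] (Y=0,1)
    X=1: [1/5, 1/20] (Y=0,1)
0.2080 bits

Conditional mutual information: I(X;Y|Z) = H(X|Z) + H(Y|Z) - H(X,Y|Z)

H(Z) = 0.9928
H(X,Z) = 1.8834 → H(X|Z) = 0.8906
H(Y,Z) = 1.8834 → H(Y|Z) = 0.8906
H(X,Y,Z) = 2.5660 → H(X,Y|Z) = 1.5732

I(X;Y|Z) = 0.8906 + 0.8906 - 1.5732 = 0.2080 bits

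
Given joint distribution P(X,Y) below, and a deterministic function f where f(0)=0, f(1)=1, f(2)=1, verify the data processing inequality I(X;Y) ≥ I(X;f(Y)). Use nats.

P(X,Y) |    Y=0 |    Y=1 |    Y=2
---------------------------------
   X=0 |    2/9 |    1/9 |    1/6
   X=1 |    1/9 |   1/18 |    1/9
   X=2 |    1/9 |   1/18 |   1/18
I(X;Y) = 0.0063, I(X;f(Y)) = 0.0025, inequality holds: 0.0063 ≥ 0.0025

Data Processing Inequality: For any Markov chain X → Y → Z, we have I(X;Y) ≥ I(X;Z).

Here Z = f(Y) is a deterministic function of Y, forming X → Y → Z.

Original I(X;Y) = 0.0063 nats

After applying f:
P(X,Z) where Z=f(Y):
- P(X,Z=0) = P(X,Y=0)
- P(X,Z=1) = P(X,Y=1) + P(X,Y=2)

I(X;Z) = I(X;f(Y)) = 0.0025 nats

Verification: 0.0063 ≥ 0.0025 ✓

Information cannot be created by processing; the function f can only lose information about X.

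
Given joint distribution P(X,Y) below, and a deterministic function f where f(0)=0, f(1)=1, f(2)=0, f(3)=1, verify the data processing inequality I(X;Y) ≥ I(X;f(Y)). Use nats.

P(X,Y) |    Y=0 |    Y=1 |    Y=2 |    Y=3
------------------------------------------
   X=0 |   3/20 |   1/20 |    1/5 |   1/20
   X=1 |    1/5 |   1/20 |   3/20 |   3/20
I(X;Y) = 0.0283, I(X;f(Y)) = 0.0120, inequality holds: 0.0283 ≥ 0.0120

Data Processing Inequality: For any Markov chain X → Y → Z, we have I(X;Y) ≥ I(X;Z).

Here Z = f(Y) is a deterministic function of Y, forming X → Y → Z.

Original I(X;Y) = 0.0283 nats

After applying f:
P(X,Z) where Z=f(Y):
- P(X,Z=0) = P(X,Y=0) + P(X,Y=2)
- P(X,Z=1) = P(X,Y=1) + P(X,Y=3)

I(X;Z) = I(X;f(Y)) = 0.0120 nats

Verification: 0.0283 ≥ 0.0120 ✓

Information cannot be created by processing; the function f can only lose information about X.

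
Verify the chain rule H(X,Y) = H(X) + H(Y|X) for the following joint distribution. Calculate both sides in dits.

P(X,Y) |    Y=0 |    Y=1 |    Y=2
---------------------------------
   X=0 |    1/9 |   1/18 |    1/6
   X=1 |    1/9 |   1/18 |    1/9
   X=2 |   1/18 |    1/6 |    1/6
H(X,Y) = 0.9164, H(X) = 0.4731, H(Y|X) = 0.4433 (all in dits)

Chain rule: H(X,Y) = H(X) + H(Y|X)

Left side — joint entropy directly:
H(X,Y) = -Σ p(x,y) log p(x,y) = 0.9164 dits

Right side — compute H(Y|X) from the conditional distributions:
P(X) = (1/3, 5/18, 7/18), so H(X) = 0.4731 dits
H(Y|X) = Σ_x P(X=x) · H(Y|X=x):
  P(Y|X=0) = (1/3, 1/6, 1/2), H(Y|X=0) = 0.4392, weight P(X=0) = 1/3
  P(Y|X=1) = (2/5, 1/5, 2/5), H(Y|X=1) = 0.4581, weight P(X=1) = 5/18
  P(Y|X=2) = (1/7, 3/7, 3/7), H(Y|X=2) = 0.4361, weight P(X=2) = 7/18
H(Y|X) = 0.4433 dits

H(X) + H(Y|X) = 0.4731 + 0.4433 = 0.9164 dits

Both sides equal 0.9164 dits. ✓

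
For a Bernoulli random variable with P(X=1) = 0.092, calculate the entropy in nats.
0.3071 nats

The binary entropy function is:
H(p) = -p log(p) - (1-p) log(1-p)

H(0.092) = -0.092 × log_e(0.092) - 0.908 × log_e(0.908)
H(0.092) = 0.3071 nats

Note: Binary entropy is maximized at p=0.5 (H=1 bit) and minimized at p=0 or p=1 (H=0).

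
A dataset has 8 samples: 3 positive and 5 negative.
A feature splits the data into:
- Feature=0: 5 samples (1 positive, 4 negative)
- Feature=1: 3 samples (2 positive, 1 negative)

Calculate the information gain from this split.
0.1589 bits

Information Gain = H(Y) - H(Y|Feature)

Before split:
P(positive) = 3/8 = 0.3750
H(Y) = 0.9544 bits

After split:
Feature=0: H = 0.7219 bits (weight = 5/8)
Feature=1: H = 0.9183 bits (weight = 3/8)
H(Y|Feature) = (5/8)×0.7219 + (3/8)×0.9183 = 0.7956 bits

Information Gain = 0.9544 - 0.7956 = 0.1589 bits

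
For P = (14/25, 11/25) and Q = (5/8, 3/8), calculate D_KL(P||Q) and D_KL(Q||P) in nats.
D_KL(P||Q) = 0.0088, D_KL(Q||P) = 0.0087

KL divergence is not symmetric: D_KL(P||Q) ≠ D_KL(Q||P) in general.

D_KL(P||Q) = 0.0088 nats
D_KL(Q||P) = 0.0087 nats

No, they are not equal!

This asymmetry is why KL divergence is not a true distance metric.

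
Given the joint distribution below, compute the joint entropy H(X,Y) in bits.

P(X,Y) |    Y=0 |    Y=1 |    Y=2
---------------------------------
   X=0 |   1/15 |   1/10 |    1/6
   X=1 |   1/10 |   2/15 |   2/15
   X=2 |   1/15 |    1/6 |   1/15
3.0826 bits

Joint entropy is H(X,Y) = -Σ_{x,y} p(x,y) log p(x,y).

Summing over all non-zero entries:
H(X,Y) = -[1/15·log_2(1/15) + 1/10·log_2(1/10) + 1/6·log_2(1/6) + 1/10·log_2(1/10) + 2/15·log_2(2/15) + 2/15·log_2(2/15) + 1/15·log_2(1/15) + 1/6·log_2(1/6) + 1/15·log_2(1/15)]
H(X,Y) = 3.0826 bits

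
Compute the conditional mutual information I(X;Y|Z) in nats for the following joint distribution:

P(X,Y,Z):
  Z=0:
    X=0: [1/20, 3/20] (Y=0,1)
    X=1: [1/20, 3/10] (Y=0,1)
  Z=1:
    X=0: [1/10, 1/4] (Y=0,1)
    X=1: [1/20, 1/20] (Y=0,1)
0.0125 nats

Conditional mutual information: I(X;Y|Z) = H(X|Z) + H(Y|Z) - H(X,Y|Z)

H(Z) = 0.6881
H(X,Z) = 1.2870 → H(X|Z) = 0.5989
H(Y,Z) = 1.2353 → H(Y|Z) = 0.5472
H(X,Y,Z) = 1.8217 → H(X,Y|Z) = 1.1336

I(X;Y|Z) = 0.5989 + 0.5472 - 1.1336 = 0.0125 nats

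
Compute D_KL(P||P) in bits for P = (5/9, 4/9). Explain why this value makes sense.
0.0000 bits

KL divergence satisfies the Gibbs inequality: D_KL(P||Q) ≥ 0 for all distributions P, Q.

D_KL(P||Q) = Σ p(x) log(p(x)/q(x))
Each term is p(x) × log_2(p(x)/p(x)) = p(x) × log_2(1) = 0, so the sum is 0.
D_KL(P||Q) = 0.0000 bits

When P = Q, the KL divergence is exactly 0, as there is no 'divergence' between identical distributions.

This non-negativity is a fundamental property: relative entropy cannot be negative because it measures how different Q is from P.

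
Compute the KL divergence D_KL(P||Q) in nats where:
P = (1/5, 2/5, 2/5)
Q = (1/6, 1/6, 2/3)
0.1823 nats

KL divergence: D_KL(P||Q) = Σ p(x) log(p(x)/q(x))

Computing term by term:
  x=0: 1/5 × log_e[(1/5)/(1/6)] = 1/5 × 0.1823 = 0.0365
  x=1: 2/5 × log_e[(2/5)/(1/6)] = 2/5 × 0.8755 = 0.3502
  x=2: 2/5 × log_e[(2/5)/(2/3)] = 2/5 × -0.5108 = -0.2043

D_KL(P||Q) = 0.1823 nats

Note: KL divergence is always non-negative and equals 0 iff P = Q.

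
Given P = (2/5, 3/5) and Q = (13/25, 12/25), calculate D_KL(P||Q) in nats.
0.0289 nats

KL divergence: D_KL(P||Q) = Σ p(x) log(p(x)/q(x))

Computing term by term:
  x=0: 2/5 × log_e[(2/5)/(13/25)] = 2/5 × -0.2624 = -0.1049
  x=1: 3/5 × log_e[(3/5)/(12/25)] = 3/5 × 0.2231 = 0.1339

D_KL(P||Q) = 0.0289 nats

Note: KL divergence is always non-negative and equals 0 iff P = Q.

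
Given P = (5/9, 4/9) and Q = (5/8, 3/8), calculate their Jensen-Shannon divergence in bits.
0.0036 bits

Jensen-Shannon divergence is:
JSD(P||Q) = 0.5 × D_KL(P||M) + 0.5 × D_KL(Q||M)
where M = 0.5 × (P + Q) is the mixture distribution.

M = 0.5 × (5/9, 4/9) + 0.5 × (5/8, 3/8) = (0.590278, 0.409722)

D_KL(P||M) = 0.0036 bits
D_KL(Q||M) = 0.0036 bits

JSD(P||Q) = 0.5 × 0.0036 + 0.5 × 0.0036 = 0.0036 bits

Unlike KL divergence, JSD is symmetric and bounded: 0 ≤ JSD ≤ log(2).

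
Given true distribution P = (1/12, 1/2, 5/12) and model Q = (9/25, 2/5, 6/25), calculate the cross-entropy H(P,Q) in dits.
0.4942 dits

Cross-entropy: H(P,Q) = -Σ p(x) log q(x)

Alternatively: H(P,Q) = H(P) + D_KL(P||Q)
H(P) = 0.3989 dits
D_KL(P||Q) = 0.0953 dits

H(P,Q) = 0.3989 + 0.0953 = 0.4942 dits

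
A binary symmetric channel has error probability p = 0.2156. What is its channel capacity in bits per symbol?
0.2479 bits

For a binary symmetric channel (BSC) with error probability p:
Capacity C = 1 - H(p) bits per symbol

where H(p) = -p log₂(p) - (1-p) log₂(1-p) is the binary entropy function.

H(0.2156) = 0.7521 bits
C = 1 - 0.7521 = 0.2479 bits per symbol

This means we can reliably transmit up to 0.2479 bits of information per channel use.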